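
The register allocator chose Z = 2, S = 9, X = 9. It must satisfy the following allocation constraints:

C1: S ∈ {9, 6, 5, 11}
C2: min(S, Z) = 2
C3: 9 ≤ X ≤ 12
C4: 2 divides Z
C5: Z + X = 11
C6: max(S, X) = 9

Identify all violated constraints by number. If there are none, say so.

C1: S = 9 is in {9, 6, 5, 11} — OK.
C2: min(9, 2) = 2 — OK.
C3: X = 9 lies in [9, 12] — OK.
C4: 2 / 2 = 1, so 2 divides 2 — OK.
C5: Z + X = 2 + 9 = 11 — OK.
C6: max(9, 9) = 9 — OK.

None — every constraint holds.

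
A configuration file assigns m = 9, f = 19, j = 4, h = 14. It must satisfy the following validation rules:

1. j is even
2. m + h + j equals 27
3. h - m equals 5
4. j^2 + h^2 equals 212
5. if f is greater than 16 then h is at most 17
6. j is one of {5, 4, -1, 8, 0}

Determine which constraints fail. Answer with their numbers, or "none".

1. j = 4 is even — OK.
2. m + h + j = 9 + 14 + 4 = 27 — OK.
3. h - m = 14 - 9 = 5 — OK.
4. j^2 + h^2 = 4^2 + 14^2 = 16 + 196 = 212 — OK.
5. f = 19 > 16, so we need h ≤ 17; h = 14 ≤ 17 — OK.
6. j = 4 is in {5, 4, -1, 8, 0} — OK.

None — every constraint holds.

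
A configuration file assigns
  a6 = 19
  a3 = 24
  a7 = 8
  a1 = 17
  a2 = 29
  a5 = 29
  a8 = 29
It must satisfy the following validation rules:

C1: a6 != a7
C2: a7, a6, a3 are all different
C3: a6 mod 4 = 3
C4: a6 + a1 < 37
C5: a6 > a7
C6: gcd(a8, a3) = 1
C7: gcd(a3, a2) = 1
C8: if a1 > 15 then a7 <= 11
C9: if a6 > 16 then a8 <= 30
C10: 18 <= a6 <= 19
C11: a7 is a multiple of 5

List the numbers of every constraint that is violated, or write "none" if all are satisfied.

Violated: 11.

C1: a6 = 19, a7 = 8; distinct  ✓
C2: values 8, 19, 24 are pairwise distinct  ✓
C3: 19 mod 4 = 3  ✓
C4: a6 + a1 = 19 + 17 = 36; 36 < 37  ✓
C5: a6 = 19, a7 = 8; 19 > 8  ✓
C6: gcd(29, 24) = 1  ✓
C7: gcd(24, 29) = 1  ✓
C8: a1 = 17 > 15, so we need a7 ≤ 11; a7 = 8 ≤ 11  ✓
C9: a6 = 19 > 16, so we need a8 ≤ 30; a8 = 29 ≤ 30  ✓
C10: a6 = 19 lies in [18, 19]  ✓
C11: 8 = 5*1 + 3, so 5 does not divide 8  ✗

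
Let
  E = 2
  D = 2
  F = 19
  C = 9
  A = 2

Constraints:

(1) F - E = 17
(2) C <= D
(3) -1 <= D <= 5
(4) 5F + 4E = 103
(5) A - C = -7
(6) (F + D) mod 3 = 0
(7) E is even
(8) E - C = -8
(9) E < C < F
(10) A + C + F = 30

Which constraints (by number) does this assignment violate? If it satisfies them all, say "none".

Constraints 2 and 8 are violated.

(1) F - E = 19 - 2 = 17 — OK.
(2) C = 9, D = 2; 9 > 2 (want ≤) — violated.
(3) D = 2 lies in [-1, 5] — OK.
(4) 5F + 4E = 5(19) + 4(2) = 103 — OK.
(5) A - C = 2 - 9 = -7 — OK.
(6) F + D = 21; 21 mod 3 = 0 — OK.
(7) E = 2 is even — OK.
(8) E - C = 2 - 9 = -7, not -8 — violated.
(9) values 2 < 9 < 19 — OK.
(10) A + C + F = 2 + 9 + 19 = 30 — OK.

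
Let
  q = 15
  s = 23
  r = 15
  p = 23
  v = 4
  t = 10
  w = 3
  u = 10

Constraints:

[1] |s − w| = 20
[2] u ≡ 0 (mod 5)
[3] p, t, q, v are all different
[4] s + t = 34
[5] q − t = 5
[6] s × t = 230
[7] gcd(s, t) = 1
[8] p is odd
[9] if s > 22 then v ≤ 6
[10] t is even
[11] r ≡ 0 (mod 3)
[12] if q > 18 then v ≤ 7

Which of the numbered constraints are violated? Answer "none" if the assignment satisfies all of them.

[1] |23 − 3| = 20 — OK.
[2] 10 mod 5 = 0 — OK.
[3] values 23, 10, 15, 4 are pairwise distinct — OK.
[4] s + t = 23 + 10 = 33, not 34 — violated.
[5] q − t = 15 − 10 = 5 — OK.
[6] s × t = 23 × 10 = 230 — OK.
[7] gcd(23, 10) = 1 — OK.
[8] p = 23 is odd — OK.
[9] s = 23 > 22, so we need v ≤ 6; v = 4 ≤ 6 — OK.
[10] t = 10 is even — OK.
[11] 15 mod 3 = 0 — OK.
[12] q = 15, not > 18; antecedent false, conditional vacuously true — OK.

Constraint 4 is violated.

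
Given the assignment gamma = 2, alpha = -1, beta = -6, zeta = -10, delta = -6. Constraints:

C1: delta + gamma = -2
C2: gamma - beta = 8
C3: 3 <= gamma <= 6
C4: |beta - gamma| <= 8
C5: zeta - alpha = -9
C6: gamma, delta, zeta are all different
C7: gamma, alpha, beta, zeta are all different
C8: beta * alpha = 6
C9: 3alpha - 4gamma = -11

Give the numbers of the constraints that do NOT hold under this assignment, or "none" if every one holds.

C1: delta + gamma = -6 + 2 = -4, not -2 — violated.
C2: gamma - beta = 2 - (-6) = 8 — satisfied.
C3: gamma = 2 is outside [3, 6] — violated.
C4: |-6 - 2| = 8; 8 ≤ 8 — satisfied.
C5: zeta - alpha = -10 - (-1) = -9 — satisfied.
C6: values 2, -6, -10 are pairwise distinct — satisfied.
C7: values 2, -1, -6, -10 are pairwise distinct — satisfied.
C8: beta * alpha = -6 * (-1) = 6 — satisfied.
C9: 3alpha - 4gamma = 3(-1) - 4(2) = -11 — satisfied.

No — constraints 1 and 3 are not satisfied.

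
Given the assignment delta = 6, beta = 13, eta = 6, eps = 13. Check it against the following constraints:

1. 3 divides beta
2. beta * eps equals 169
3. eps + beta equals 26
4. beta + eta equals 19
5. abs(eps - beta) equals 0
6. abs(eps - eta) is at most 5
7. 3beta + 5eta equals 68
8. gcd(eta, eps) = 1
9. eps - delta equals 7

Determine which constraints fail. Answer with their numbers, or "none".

1. 13 = 3*4 + 1, so 3 does not divide 13 — violated.
2. beta * eps = 13 * 13 = 169 — satisfied.
3. eps + beta = 13 + 13 = 26 — satisfied.
4. beta + eta = 13 + 6 = 19 — satisfied.
5. abs(13 - 13) = 0 — satisfied.
6. abs(13 - 6) = 7; 7 > 5, exceeds bound 5 — violated.
7. 3beta + 5eta = 3(13) + 5(6) = 69, not 68 — violated.
8. gcd(6, 13) = 1 — satisfied.
9. eps - delta = 13 - 6 = 7 — satisfied.

No — constraints 1, 6, and 7 are not satisfied.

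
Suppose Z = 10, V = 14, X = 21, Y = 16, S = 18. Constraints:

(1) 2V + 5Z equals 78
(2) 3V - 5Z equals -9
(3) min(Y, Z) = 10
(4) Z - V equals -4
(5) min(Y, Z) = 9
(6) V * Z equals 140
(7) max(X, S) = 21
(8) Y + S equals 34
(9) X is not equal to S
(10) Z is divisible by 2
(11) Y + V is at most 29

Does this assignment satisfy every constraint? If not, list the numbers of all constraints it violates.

(1) 2V + 5Z = 2(14) + 5(10) = 78  ✔
(2) 3V - 5Z = 3(14) - 5(10) = -8, not -9  ✘
(3) min(16, 10) = 10  ✔
(4) Z - V = 10 - 14 = -4  ✔
(5) min(16, 10) = 10, not 9  ✘
(6) V * Z = 14 * 10 = 140  ✔
(7) max(21, 18) = 21  ✔
(8) Y + S = 16 + 18 = 34  ✔
(9) X = 21, S = 18; distinct  ✔
(10) 10 / 2 = 5, so 2 divides 10  ✔
(11) Y + V = 16 + 14 = 30; 30 > 29, bound 29 not met  ✘

Constraints 2, 5, 11 do not hold.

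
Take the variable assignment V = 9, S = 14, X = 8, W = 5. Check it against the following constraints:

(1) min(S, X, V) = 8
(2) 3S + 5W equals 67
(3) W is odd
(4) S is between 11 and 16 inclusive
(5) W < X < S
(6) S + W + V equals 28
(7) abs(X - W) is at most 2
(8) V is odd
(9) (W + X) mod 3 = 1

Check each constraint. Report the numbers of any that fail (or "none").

The assignment fails constraint 7.

(1) min(14, 8, 9) = 8 — satisfied.
(2) 3S + 5W = 3(14) + 5(5) = 67 — satisfied.
(3) W = 5 is odd — satisfied.
(4) S = 14 lies in [11, 16] — satisfied.
(5) values 5 < 8 < 14 — satisfied.
(6) S + W + V = 14 + 5 + 9 = 28 — satisfied.
(7) abs(8 - 5) = 3; 3 > 2, exceeds bound 2 — violated.
(8) V = 9 is odd — satisfied.
(9) W + X = 13; 13 mod 3 = 1 — satisfied.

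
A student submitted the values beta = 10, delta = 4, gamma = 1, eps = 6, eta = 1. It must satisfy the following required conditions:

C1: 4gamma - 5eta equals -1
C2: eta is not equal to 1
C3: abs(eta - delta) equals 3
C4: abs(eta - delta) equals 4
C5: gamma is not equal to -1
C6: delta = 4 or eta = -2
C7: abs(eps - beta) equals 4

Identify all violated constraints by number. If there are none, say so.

Violated: 2, 4.

C1: 4gamma - 5eta = 4(1) - 5(1) = -1  holds
C2: eta = 1, but 1 is required to differ  fails
C3: abs(1 - 4) = 3  holds
C4: abs(1 - 4) = 3, not 4  fails
C5: gamma = 1, and 1 ≠ -1  holds
C6: delta = 4 = 4 (first disjunct)  holds
C7: abs(6 - 10) = 4  holds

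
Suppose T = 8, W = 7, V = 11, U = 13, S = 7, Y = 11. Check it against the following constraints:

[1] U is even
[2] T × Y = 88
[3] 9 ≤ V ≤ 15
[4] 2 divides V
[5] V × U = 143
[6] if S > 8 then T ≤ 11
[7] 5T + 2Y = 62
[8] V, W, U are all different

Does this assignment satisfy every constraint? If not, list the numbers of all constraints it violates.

[1] U = 13 is odd  false
[2] T × Y = 8 × 11 = 88  true
[3] V = 11 lies in [9, 15]  true
[4] 11 = 2×5 + 1, so 2 does not divide 11  false
[5] V × U = 11 × 13 = 143  true
[6] S = 7, not > 8; antecedent false, conditional vacuously true  true
[7] 5T + 2Y = 5(8) + 2(11) = 62  true
[8] values 11, 7, 13 are pairwise distinct  true

Constraints 1, 4 do not hold.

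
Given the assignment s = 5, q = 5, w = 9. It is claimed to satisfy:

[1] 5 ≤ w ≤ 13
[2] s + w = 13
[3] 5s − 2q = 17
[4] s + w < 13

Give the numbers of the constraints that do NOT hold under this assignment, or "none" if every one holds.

[1] w = 9 lies in [5, 13]  yes
[2] s + w = 5 + 9 = 14, not 13  no
[3] 5s − 2q = 5(5) − 2(5) = 15, not 17  no
[4] s + w = 5 + 9 = 14; 14 ≥ 13, bound 13 not met  no

Constraints 2, 3, 4 do not hold.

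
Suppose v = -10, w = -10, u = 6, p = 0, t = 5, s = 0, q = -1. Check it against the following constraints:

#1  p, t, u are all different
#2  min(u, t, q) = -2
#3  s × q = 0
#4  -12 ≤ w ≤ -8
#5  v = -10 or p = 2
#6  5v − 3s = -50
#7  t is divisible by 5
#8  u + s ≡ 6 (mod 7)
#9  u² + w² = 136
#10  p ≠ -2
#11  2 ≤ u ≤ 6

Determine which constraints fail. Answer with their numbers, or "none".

Constraint 2 does not hold.

#1 values 0, 5, 6 are pairwise distinct — holds.
#2 min(6, 5, -1) = -1, not -2 — does not hold.
#3 s × q = 0 × (-1) = 0 — holds.
#4 w = -10 lies in [-12, -8] — holds.
#5 v = -10 = -10 (first disjunct) — holds.
#6 5v − 3s = 5(-10) − 3(0) = -50 — holds.
#7 5 / 5 = 1, so 5 divides 5 — holds.
#8 u + s = 6; 6 mod 7 = 6 — holds.
#9 u² + w² = 6² + (-10)² = 36 + 100 = 136 — holds.
#10 p = 0, and 0 ≠ -2 — holds.
#11 u = 6 lies in [2, 6] — holds.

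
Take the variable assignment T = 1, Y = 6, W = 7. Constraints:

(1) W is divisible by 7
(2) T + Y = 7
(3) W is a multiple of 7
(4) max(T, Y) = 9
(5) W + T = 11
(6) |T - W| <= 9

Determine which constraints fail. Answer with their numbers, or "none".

(1) 7 / 7 = 1, so 7 divides 7 — OK.
(2) T + Y = 1 + 6 = 7 — OK.
(3) 7 / 7 = 1, so 7 divides 7 — OK.
(4) max(1, 6) = 6, not 9 — violated.
(5) W + T = 7 + 1 = 8, not 11 — violated.
(6) |1 - 7| = 6; 6 ≤ 9 — OK.

The assignment fails constraints 4, 5.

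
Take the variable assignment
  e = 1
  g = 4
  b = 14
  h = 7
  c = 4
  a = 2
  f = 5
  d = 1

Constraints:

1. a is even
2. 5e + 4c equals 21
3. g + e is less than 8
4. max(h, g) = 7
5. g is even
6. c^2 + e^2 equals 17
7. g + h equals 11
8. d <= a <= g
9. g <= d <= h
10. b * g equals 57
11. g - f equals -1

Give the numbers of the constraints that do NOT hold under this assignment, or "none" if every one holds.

1. a = 2 is even  true
2. 5e + 4c = 5(1) + 4(4) = 21  true
3. g + e = 4 + 1 = 5; 5 < 8  true
4. max(7, 4) = 7  true
5. g = 4 is even  true
6. c^2 + e^2 = 4^2 + 1^2 = 16 + 1 = 17  true
7. g + h = 4 + 7 = 11  true
8. values 1 <= 2 <= 4  true
9. values 4, 1, 7; g = 4 is not <= d = 1  false
10. b * g = 14 * 4 = 56, not 57  false
11. g - f = 4 - 5 = -1  true

Constraints 9 and 10 do not hold.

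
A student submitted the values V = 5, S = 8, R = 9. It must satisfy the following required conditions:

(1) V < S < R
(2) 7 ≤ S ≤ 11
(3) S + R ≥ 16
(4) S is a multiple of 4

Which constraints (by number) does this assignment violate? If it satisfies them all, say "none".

(1) values 5 < 8 < 9  yes
(2) S = 8 lies in [7, 11]  yes
(3) S + R = 8 + 9 = 17; 17 ≥ 16  yes
(4) 8 / 4 = 2, so 4 divides 8  yes

Yes — all constraints hold.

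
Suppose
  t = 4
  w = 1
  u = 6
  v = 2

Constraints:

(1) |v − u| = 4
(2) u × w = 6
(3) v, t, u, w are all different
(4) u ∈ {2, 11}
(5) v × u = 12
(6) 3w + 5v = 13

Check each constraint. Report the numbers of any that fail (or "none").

Constraint 4 is violated.

(1) |2 − 6| = 4 — holds.
(2) u × w = 6 × 1 = 6 — holds.
(3) values 2, 4, 6, 1 are pairwise distinct — holds.
(4) u = 6 is not in {2, 11} — does not hold.
(5) v × u = 2 × 6 = 12 — holds.
(6) 3w + 5v = 3(1) + 5(2) = 13 — holds.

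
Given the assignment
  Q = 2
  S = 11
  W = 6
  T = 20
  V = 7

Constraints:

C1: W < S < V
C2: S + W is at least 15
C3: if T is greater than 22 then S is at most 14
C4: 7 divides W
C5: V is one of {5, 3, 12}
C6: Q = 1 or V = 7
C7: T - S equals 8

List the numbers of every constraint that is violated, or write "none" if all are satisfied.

C1: values 6, 11, 7; S = 11 is not < V = 7  FAIL
C2: S + W = 11 + 6 = 17; 17 ≥ 15  OK
C3: T = 20, not > 22; antecedent false, conditional vacuously true  OK
C4: 6 = 7*0 + 6, so 7 does not divide 6  FAIL
C5: V = 7 is not in {5, 3, 12}  FAIL
C6: Q = 2 ≠ 1, but V = 7 = 7 (second disjunct)  OK
C7: T - S = 20 - 11 = 9, not 8  FAIL

No — constraints 1, 4, 5, and 7 are not satisfied.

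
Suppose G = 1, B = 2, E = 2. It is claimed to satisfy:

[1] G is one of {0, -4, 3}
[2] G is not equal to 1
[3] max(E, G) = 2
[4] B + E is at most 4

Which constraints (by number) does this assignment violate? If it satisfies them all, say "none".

Violated: 1 and 2.

[1] G = 1 is not in {0, -4, 3} — does not hold.
[2] G = 1, but 1 is required to differ — does not hold.
[3] max(2, 1) = 2 — holds.
[4] B + E = 2 + 2 = 4; 4 ≤ 4 — holds.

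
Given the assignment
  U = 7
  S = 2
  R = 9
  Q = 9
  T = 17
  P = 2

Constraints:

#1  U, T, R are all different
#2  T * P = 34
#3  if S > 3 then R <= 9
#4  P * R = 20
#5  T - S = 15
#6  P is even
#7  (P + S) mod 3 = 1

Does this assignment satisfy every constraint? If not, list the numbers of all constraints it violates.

No — constraint 4 is not satisfied.

#1 values 7, 17, 9 are pairwise distinct — OK.
#2 T * P = 17 * 2 = 34 — OK.
#3 S = 2, not > 3; antecedent false, conditional vacuously true — OK.
#4 P * R = 2 * 9 = 18, not 20 — violated.
#5 T - S = 17 - 2 = 15 — OK.
#6 P = 2 is even — OK.
#7 P + S = 4; 4 mod 3 = 1 — OK.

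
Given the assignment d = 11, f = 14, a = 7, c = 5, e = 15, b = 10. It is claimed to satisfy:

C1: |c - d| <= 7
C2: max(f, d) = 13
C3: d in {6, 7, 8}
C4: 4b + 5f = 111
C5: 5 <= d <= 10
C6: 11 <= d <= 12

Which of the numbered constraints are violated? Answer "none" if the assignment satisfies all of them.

Constraints 2, 3, 4, and 5 are violated.

C1: |5 - 11| = 6; 6 ≤ 7  true
C2: max(14, 11) = 14, not 13  false
C3: d = 11 is not in {6, 7, 8}  false
C4: 4b + 5f = 4(10) + 5(14) = 110, not 111  false
C5: d = 11 is outside [5, 10]  false
C6: d = 11 lies in [11, 12]  true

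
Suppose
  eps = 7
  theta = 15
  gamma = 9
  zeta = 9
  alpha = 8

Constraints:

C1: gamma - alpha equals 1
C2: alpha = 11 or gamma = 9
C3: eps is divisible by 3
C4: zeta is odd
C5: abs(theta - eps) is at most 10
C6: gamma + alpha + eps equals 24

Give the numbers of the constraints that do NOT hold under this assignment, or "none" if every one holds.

C1: gamma - alpha = 9 - 8 = 1 — OK.
C2: alpha = 8 ≠ 11, but gamma = 9 = 9 (second disjunct) — OK.
C3: 7 = 3*2 + 1, so 3 does not divide 7 — violated.
C4: zeta = 9 is odd — OK.
C5: abs(15 - 7) = 8; 8 ≤ 10 — OK.
C6: gamma + alpha + eps = 9 + 8 + 7 = 24 — OK.

No — constraint 3 is not satisfied.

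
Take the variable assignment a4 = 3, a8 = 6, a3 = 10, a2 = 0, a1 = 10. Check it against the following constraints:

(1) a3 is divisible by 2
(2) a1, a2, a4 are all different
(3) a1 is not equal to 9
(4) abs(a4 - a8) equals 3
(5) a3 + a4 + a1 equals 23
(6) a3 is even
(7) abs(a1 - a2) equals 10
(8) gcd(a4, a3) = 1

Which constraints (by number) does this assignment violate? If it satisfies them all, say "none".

(1) 10 / 2 = 5, so 2 divides 10 — satisfied.
(2) values 10, 0, 3 are pairwise distinct — satisfied.
(3) a1 = 10, and 10 ≠ 9 — satisfied.
(4) abs(3 - 6) = 3 — satisfied.
(5) a3 + a4 + a1 = 10 + 3 + 10 = 23 — satisfied.
(6) a3 = 10 is even — satisfied.
(7) abs(10 - 0) = 10 — satisfied.
(8) gcd(3, 10) = 1 — satisfied.

Yes — all constraints hold.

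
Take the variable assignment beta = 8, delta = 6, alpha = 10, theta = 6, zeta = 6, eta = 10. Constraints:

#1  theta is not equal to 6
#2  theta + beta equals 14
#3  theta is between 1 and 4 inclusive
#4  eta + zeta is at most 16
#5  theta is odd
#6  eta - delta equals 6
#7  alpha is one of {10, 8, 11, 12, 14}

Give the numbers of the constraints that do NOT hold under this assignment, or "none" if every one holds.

No — constraints 1, 3, 5, 6 are not satisfied.

#1 theta = 6, but 6 is required to differ  ✗
#2 theta + beta = 6 + 8 = 14  ✓
#3 theta = 6 is outside [1, 4]  ✗
#4 eta + zeta = 10 + 6 = 16; 16 ≤ 16  ✓
#5 theta = 6 is even  ✗
#6 eta - delta = 10 - 6 = 4, not 6  ✗
#7 alpha = 10 is in {10, 8, 11, 12, 14}  ✓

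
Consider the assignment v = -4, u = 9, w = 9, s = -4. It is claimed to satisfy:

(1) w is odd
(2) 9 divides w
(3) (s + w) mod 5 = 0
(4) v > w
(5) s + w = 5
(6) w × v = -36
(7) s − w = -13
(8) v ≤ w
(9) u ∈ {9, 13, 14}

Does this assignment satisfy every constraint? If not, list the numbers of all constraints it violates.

Constraint 4 is violated.

(1) w = 9 is odd — holds.
(2) 9 / 9 = 1, so 9 divides 9 — holds.
(3) s + w = 5; 5 mod 5 = 0 — holds.
(4) v = -4, w = 9; -4 ≤ 9 (want >) — fails.
(5) s + w = -4 + 9 = 5 — holds.
(6) w × v = 9 × (-4) = -36 — holds.
(7) s − w = -4 − 9 = -13 — holds.
(8) v = -4, w = 9; -4 ≤ 9 — holds.
(9) u = 9 is in {9, 13, 14} — holds.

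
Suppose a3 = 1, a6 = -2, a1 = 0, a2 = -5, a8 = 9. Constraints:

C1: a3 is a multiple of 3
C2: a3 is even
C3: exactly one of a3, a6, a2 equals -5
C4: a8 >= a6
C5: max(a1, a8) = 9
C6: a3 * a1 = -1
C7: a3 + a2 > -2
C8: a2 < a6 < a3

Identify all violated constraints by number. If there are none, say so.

Constraints 1, 2, 6, and 7 do not hold.

C1: 1 = 3*0 + 1, so 3 does not divide 1 — violated.
C2: a3 = 1 is odd — violated.
C3: a3=1, a6=-2, a2=-5; 1 of them equals -5 — OK.
C4: a8 = 9, a6 = -2; 9 ≥ -2 — OK.
C5: max(0, 9) = 9 — OK.
C6: a3 * a1 = 1 * 0 = 0, not -1 — violated.
C7: a3 + a2 = 1 + (-5) = -4; -4 ≤ -2, bound -2 not met — violated.
C8: values -5 < -2 < 1 — OK.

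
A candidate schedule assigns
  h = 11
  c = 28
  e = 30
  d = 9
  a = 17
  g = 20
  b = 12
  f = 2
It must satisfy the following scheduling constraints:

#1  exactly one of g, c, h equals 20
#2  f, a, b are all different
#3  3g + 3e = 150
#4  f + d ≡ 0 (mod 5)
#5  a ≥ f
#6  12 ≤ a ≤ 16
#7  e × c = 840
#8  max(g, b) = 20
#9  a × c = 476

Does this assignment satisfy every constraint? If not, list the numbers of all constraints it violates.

#1 g=20, c=28, h=11; 1 of them equals 20  true
#2 values 2, 17, 12 are pairwise distinct  true
#3 3g + 3e = 3(20) + 3(30) = 150  true
#4 f + d = 11; 11 mod 5 = 1, not 0  false
#5 a = 17, f = 2; 17 ≥ 2  true
#6 a = 17 is outside [12, 16]  false
#7 e × c = 30 × 28 = 840  true
#8 max(20, 12) = 20  true
#9 a × c = 17 × 28 = 476  true

Constraints 4 and 6 do not hold.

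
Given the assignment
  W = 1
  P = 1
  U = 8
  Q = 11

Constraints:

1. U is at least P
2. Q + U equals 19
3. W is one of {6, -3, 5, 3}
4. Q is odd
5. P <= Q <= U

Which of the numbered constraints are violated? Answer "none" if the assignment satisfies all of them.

1. U = 8, P = 1; 8 ≥ 1  yes
2. Q + U = 11 + 8 = 19  yes
3. W = 1 is not in {6, -3, 5, 3}  no
4. Q = 11 is odd  yes
5. values 1, 11, 8; Q = 11 is not <= U = 8  no

No — constraints 3, 5 are not satisfied.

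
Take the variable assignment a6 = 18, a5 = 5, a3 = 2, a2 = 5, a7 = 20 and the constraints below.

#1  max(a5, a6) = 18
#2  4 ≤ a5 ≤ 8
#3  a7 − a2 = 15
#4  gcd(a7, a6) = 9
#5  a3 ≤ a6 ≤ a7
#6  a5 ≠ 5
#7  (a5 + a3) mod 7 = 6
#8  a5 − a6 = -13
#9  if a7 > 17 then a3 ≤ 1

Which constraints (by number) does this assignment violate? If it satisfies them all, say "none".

#1 max(5, 18) = 18 — OK.
#2 a5 = 5 lies in [4, 8] — OK.
#3 a7 − a2 = 20 − 5 = 15 — OK.
#4 gcd(20, 18) = 2, not 9 — violated.
#5 values 2 ≤ 18 ≤ 20 — OK.
#6 a5 = 5, but 5 is required to differ — violated.
#7 a5 + a3 = 7; 7 mod 7 = 0, not 6 — violated.
#8 a5 − a6 = 5 − 18 = -13 — OK.
#9 a7 = 20 > 17, so we need a3 ≤ 1; but a3 = 2 > 1 — violated.

No — constraints 4, 6, 7, and 9 are not satisfied.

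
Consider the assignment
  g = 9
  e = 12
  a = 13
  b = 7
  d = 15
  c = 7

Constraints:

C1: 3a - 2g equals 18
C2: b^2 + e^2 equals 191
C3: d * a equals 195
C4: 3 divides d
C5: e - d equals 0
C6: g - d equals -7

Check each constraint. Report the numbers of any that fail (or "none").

C1: 3a - 2g = 3(13) - 2(9) = 21, not 18  no
C2: b^2 + e^2 = 7^2 + 12^2 = 49 + 144 = 193, not 191  no
C3: d * a = 15 * 13 = 195  yes
C4: 15 / 3 = 5, so 3 divides 15  yes
C5: e - d = 12 - 15 = -3, not 0  no
C6: g - d = 9 - 15 = -6, not -7  no

No — constraints 1, 2, 5, 6 are not satisfied.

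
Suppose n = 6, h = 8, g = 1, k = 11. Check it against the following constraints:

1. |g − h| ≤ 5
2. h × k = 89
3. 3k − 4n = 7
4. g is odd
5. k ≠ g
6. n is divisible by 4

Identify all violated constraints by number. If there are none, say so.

The assignment fails constraints 1, 2, 3, 6.

1. |1 − 8| = 7; 7 > 5, exceeds bound 5  no
2. h × k = 8 × 11 = 88, not 89  no
3. 3k − 4n = 3(11) − 4(6) = 9, not 7  no
4. g = 1 is odd  yes
5. k = 11, g = 1; distinct  yes
6. 6 = 4×1 + 2, so 4 does not divide 6  no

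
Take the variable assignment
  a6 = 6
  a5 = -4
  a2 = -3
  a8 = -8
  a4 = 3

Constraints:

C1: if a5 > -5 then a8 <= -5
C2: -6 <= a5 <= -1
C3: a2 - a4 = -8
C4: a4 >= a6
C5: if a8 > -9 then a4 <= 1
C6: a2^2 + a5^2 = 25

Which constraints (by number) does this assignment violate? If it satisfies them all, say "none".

The assignment fails constraints 3, 4, 5.

C1: a5 = -4 > -5, so we need a8 ≤ -5; a8 = -8 ≤ -5  ✓
C2: a5 = -4 lies in [-6, -1]  ✓
C3: a2 - a4 = -3 - 3 = -6, not -8  ✗
C4: a4 = 3, a6 = 6; 3 < 6 (want ≥)  ✗
C5: a8 = -8 > -9, so we need a4 ≤ 1; but a4 = 3 > 1  ✗
C6: a2^2 + a5^2 = (-3)^2 + (-4)^2 = 9 + 16 = 25  ✓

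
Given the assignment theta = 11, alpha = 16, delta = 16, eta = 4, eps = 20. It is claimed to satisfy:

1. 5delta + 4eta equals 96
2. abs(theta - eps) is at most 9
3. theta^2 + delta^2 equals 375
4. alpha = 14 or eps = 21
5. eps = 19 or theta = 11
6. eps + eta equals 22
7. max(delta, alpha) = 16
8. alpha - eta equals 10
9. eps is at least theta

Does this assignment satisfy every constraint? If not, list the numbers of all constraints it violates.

1. 5delta + 4eta = 5(16) + 4(4) = 96  ✓
2. abs(11 - 20) = 9; 9 ≤ 9  ✓
3. theta^2 + delta^2 = 11^2 + 16^2 = 121 + 256 = 377, not 375  ✗
4. alpha = 16 ≠ 14 and eps = 20 ≠ 21; both disjuncts false  ✗
5. eps = 20 ≠ 19, but theta = 11 = 11 (second disjunct)  ✓
6. eps + eta = 20 + 4 = 24, not 22  ✗
7. max(16, 16) = 16  ✓
8. alpha - eta = 16 - 4 = 12, not 10  ✗
9. eps = 20, theta = 11; 20 ≥ 11  ✓

Constraints 3, 4, 6, and 8 do not hold.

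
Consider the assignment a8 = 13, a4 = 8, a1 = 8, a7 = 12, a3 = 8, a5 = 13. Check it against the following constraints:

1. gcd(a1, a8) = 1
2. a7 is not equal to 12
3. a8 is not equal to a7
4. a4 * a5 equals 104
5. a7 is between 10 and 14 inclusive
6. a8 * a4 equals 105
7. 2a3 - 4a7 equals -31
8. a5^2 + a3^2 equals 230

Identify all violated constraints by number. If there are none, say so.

1. gcd(8, 13) = 1 — holds.
2. a7 = 12, but 12 is required to differ — fails.
3. a8 = 13, a7 = 12; distinct — holds.
4. a4 * a5 = 8 * 13 = 104 — holds.
5. a7 = 12 lies in [10, 14] — holds.
6. a8 * a4 = 13 * 8 = 104, not 105 — fails.
7. 2a3 - 4a7 = 2(8) - 4(12) = -32, not -31 — fails.
8. a5^2 + a3^2 = 13^2 + 8^2 = 169 + 64 = 233, not 230 — fails.

Constraints 2, 6, 7, 8 do not hold.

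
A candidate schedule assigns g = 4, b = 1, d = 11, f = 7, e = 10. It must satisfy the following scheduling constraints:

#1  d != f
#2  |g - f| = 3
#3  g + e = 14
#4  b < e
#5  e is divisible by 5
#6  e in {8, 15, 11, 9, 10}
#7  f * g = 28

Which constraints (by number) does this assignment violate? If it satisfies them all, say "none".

#1 d = 11, f = 7; distinct — OK.
#2 |4 - 7| = 3 — OK.
#3 g + e = 4 + 10 = 14 — OK.
#4 b = 1, e = 10; 1 < 10 — OK.
#5 10 / 5 = 2, so 5 divides 10 — OK.
#6 e = 10 is in {8, 15, 11, 9, 10} — OK.
#7 f * g = 7 * 4 = 28 — OK.

The assignment satisfies every constraint.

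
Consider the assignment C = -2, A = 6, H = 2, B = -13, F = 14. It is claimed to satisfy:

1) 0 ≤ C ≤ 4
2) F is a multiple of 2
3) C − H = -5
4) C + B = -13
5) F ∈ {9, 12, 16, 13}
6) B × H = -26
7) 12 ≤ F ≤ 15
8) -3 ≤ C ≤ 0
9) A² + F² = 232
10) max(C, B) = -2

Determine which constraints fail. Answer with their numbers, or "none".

Constraints 1, 3, 4, and 5 do not hold.

1) C = -2 is outside [0, 4] — violated.
2) 14 / 2 = 7, so 2 divides 14 — satisfied.
3) C − H = -2 − 2 = -4, not -5 — violated.
4) C + B = -2 + (-13) = -15, not -13 — violated.
5) F = 14 is not in {9, 12, 16, 13} — violated.
6) B × H = -13 × 2 = -26 — satisfied.
7) F = 14 lies in [12, 15] — satisfied.
8) C = -2 lies in [-3, 0] — satisfied.
9) A² + F² = 6² + 14² = 36 + 196 = 232 — satisfied.
10) max(-2, -13) = -2 — satisfied.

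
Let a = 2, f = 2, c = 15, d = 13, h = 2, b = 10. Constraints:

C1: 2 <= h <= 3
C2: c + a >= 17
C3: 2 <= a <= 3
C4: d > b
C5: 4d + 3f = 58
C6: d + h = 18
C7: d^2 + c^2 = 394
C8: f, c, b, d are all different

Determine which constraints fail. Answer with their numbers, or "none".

C1: h = 2 lies in [2, 3] — satisfied.
C2: c + a = 15 + 2 = 17; 17 ≥ 17 — satisfied.
C3: a = 2 lies in [2, 3] — satisfied.
C4: d = 13, b = 10; 13 > 10 — satisfied.
C5: 4d + 3f = 4(13) + 3(2) = 58 — satisfied.
C6: d + h = 13 + 2 = 15, not 18 — violated.
C7: d^2 + c^2 = 13^2 + 15^2 = 169 + 225 = 394 — satisfied.
C8: values 2, 15, 10, 13 are pairwise distinct — satisfied.

Constraint 6 is violated.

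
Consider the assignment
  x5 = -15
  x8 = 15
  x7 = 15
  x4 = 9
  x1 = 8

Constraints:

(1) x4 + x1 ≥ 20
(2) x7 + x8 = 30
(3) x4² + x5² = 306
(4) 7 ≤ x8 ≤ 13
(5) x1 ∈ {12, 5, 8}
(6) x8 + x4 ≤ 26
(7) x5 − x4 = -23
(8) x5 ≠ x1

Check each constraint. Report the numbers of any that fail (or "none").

Violated: 1, 4, and 7.

(1) x4 + x1 = 9 + 8 = 17; 17 < 20, bound 20 not met — violated.
(2) x7 + x8 = 15 + 15 = 30 — satisfied.
(3) x4² + x5² = 9² + (-15)² = 81 + 225 = 306 — satisfied.
(4) x8 = 15 is outside [7, 13] — violated.
(5) x1 = 8 is in {12, 5, 8} — satisfied.
(6) x8 + x4 = 15 + 9 = 24; 24 ≤ 26 — satisfied.
(7) x5 − x4 = -15 − 9 = -24, not -23 — violated.
(8) x5 = -15, x1 = 8; distinct — satisfied.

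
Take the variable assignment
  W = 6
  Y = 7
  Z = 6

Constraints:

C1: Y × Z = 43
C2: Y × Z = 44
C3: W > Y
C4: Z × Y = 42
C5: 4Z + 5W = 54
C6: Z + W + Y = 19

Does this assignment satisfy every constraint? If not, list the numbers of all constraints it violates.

Constraints 1, 2, and 3 are violated.

C1: Y × Z = 7 × 6 = 42, not 43 — does not hold.
C2: Y × Z = 7 × 6 = 42, not 44 — does not hold.
C3: W = 6, Y = 7; 6 ≤ 7 (want >) — does not hold.
C4: Z × Y = 6 × 7 = 42 — holds.
C5: 4Z + 5W = 4(6) + 5(6) = 54 — holds.
C6: Z + W + Y = 6 + 6 + 7 = 19 — holds.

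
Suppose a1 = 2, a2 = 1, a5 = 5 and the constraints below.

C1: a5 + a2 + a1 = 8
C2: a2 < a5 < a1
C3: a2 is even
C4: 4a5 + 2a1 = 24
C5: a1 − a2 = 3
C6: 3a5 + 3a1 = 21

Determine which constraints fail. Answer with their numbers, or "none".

Constraints 2, 3, 5 are violated.

C1: a5 + a2 + a1 = 5 + 1 + 2 = 8  yes
C2: values 1, 5, 2; a5 = 5 is not < a1 = 2  no
C3: a2 = 1 is odd  no
C4: 4a5 + 2a1 = 4(5) + 2(2) = 24  yes
C5: a1 − a2 = 2 − 1 = 1, not 3  no
C6: 3a5 + 3a1 = 3(5) + 3(2) = 21  yes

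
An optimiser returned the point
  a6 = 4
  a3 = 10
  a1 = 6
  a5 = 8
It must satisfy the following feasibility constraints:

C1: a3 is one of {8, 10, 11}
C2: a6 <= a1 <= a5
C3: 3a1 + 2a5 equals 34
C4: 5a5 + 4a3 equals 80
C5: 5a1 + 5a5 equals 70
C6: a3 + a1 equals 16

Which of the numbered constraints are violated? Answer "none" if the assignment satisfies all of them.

C1: a3 = 10 is in {8, 10, 11} — holds.
C2: values 4 <= 6 <= 8 — holds.
C3: 3a1 + 2a5 = 3(6) + 2(8) = 34 — holds.
C4: 5a5 + 4a3 = 5(8) + 4(10) = 80 — holds.
C5: 5a1 + 5a5 = 5(6) + 5(8) = 70 — holds.
C6: a3 + a1 = 10 + 6 = 16 — holds.

The assignment satisfies every constraint.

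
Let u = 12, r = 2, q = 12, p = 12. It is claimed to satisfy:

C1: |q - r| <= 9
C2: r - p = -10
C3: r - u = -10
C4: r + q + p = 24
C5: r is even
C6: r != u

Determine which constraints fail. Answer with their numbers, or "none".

Violated: 1, 4.

C1: |12 - 2| = 10; 10 > 9, exceeds bound 9  ✗
C2: r - p = 2 - 12 = -10  ✓
C3: r - u = 2 - 12 = -10  ✓
C4: r + q + p = 2 + 12 + 12 = 26, not 24  ✗
C5: r = 2 is even  ✓
C6: r = 2, u = 12; distinct  ✓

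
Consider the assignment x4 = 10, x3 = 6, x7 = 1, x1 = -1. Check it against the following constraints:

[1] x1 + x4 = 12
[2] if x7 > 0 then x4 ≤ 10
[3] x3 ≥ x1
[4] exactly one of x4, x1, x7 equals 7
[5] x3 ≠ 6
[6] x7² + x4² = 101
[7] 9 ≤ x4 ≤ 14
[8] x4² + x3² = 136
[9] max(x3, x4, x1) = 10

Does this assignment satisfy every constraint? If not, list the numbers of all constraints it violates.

Violated: 1, 4, 5.

[1] x1 + x4 = -1 + 10 = 9, not 12 — does not hold.
[2] x7 = 1 > 0, so we need x4 ≤ 10; x4 = 10 ≤ 10 — holds.
[3] x3 = 6, x1 = -1; 6 ≥ -1 — holds.
[4] x4=10, x1=-1, x7=1; 0 of them equal 7, not exactly one — does not hold.
[5] x3 = 6, but 6 is required to differ — does not hold.
[6] x7² + x4² = 1² + 10² = 1 + 100 = 101 — holds.
[7] x4 = 10 lies in [9, 14] — holds.
[8] x4² + x3² = 10² + 6² = 100 + 36 = 136 — holds.
[9] max(6, 10, -1) = 10 — holds.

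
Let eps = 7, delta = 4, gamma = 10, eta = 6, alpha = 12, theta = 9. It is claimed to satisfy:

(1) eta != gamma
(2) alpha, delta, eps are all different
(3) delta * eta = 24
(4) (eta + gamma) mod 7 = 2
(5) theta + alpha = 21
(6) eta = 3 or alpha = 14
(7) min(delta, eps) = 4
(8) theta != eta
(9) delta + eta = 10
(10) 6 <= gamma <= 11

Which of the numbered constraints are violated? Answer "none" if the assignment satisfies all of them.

(1) eta = 6, gamma = 10; distinct — OK.
(2) values 12, 4, 7 are pairwise distinct — OK.
(3) delta * eta = 4 * 6 = 24 — OK.
(4) eta + gamma = 16; 16 mod 7 = 2 — OK.
(5) theta + alpha = 9 + 12 = 21 — OK.
(6) eta = 6 ≠ 3 and alpha = 12 ≠ 14; both disjuncts false — violated.
(7) min(4, 7) = 4 — OK.
(8) theta = 9, eta = 6; distinct — OK.
(9) delta + eta = 4 + 6 = 10 — OK.
(10) gamma = 10 lies in [6, 11] — OK.

Constraint 6 is violated.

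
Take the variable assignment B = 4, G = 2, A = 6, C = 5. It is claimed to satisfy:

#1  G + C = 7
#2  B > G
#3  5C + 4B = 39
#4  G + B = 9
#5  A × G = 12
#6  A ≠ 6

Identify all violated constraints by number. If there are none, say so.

Constraints 3, 4, 6 are violated.

#1 G + C = 2 + 5 = 7 — holds.
#2 B = 4, G = 2; 4 > 2 — holds.
#3 5C + 4B = 5(5) + 4(4) = 41, not 39 — does not hold.
#4 G + B = 2 + 4 = 6, not 9 — does not hold.
#5 A × G = 6 × 2 = 12 — holds.
#6 A = 6, but 6 is required to differ — does not hold.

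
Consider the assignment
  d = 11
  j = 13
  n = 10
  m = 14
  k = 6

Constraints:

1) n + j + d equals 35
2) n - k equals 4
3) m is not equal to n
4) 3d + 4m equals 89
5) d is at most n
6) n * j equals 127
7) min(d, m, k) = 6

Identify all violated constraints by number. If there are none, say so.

The assignment fails constraints 1, 5, and 6.

1) n + j + d = 10 + 13 + 11 = 34, not 35 — fails.
2) n - k = 10 - 6 = 4 — holds.
3) m = 14, n = 10; distinct — holds.
4) 3d + 4m = 3(11) + 4(14) = 89 — holds.
5) d = 11, n = 10; 11 > 10 (want ≤) — fails.
6) n * j = 10 * 13 = 130, not 127 — fails.
7) min(11, 14, 6) = 6 — holds.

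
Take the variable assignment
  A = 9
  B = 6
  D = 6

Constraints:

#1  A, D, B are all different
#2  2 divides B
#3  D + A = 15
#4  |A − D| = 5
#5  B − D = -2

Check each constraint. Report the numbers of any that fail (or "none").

#1 D = B = 6, not all different  ✘
#2 6 / 2 = 3, so 2 divides 6  ✔
#3 D + A = 6 + 9 = 15  ✔
#4 |9 − 6| = 3, not 5  ✘
#5 B − D = 6 − 6 = 0, not -2  ✘

Violated: 1, 4, and 5.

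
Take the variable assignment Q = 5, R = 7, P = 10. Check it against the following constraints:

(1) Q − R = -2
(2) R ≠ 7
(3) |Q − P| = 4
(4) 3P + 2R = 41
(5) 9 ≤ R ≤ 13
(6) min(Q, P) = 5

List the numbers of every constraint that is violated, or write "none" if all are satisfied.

Constraints 2, 3, 4, 5 are violated.

(1) Q − R = 5 − 7 = -2  ✔
(2) R = 7, but 7 is required to differ  ✘
(3) |5 − 10| = 5, not 4  ✘
(4) 3P + 2R = 3(10) + 2(7) = 44, not 41  ✘
(5) R = 7 is outside [9, 13]  ✘
(6) min(5, 10) = 5  ✔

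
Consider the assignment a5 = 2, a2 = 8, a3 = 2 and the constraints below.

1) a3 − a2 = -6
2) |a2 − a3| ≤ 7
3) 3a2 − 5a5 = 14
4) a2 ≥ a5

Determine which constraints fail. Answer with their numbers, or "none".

None — every constraint holds.

1) a3 − a2 = 2 − 8 = -6  ✔
2) |8 − 2| = 6; 6 ≤ 7  ✔
3) 3a2 − 5a5 = 3(8) − 5(2) = 14  ✔
4) a2 = 8, a5 = 2; 8 ≥ 2  ✔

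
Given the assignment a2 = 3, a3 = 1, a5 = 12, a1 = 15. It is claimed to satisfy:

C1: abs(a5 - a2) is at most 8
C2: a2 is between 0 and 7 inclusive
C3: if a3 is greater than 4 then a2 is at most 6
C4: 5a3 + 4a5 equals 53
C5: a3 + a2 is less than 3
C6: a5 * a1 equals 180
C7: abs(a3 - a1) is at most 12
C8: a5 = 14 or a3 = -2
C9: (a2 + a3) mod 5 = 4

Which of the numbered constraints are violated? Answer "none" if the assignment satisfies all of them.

The assignment fails constraints 1, 5, 7, and 8.

C1: abs(12 - 3) = 9; 9 > 8, exceeds bound 8 — fails.
C2: a2 = 3 lies in [0, 7] — holds.
C3: a3 = 1, not > 4; antecedent false, conditional vacuously true — holds.
C4: 5a3 + 4a5 = 5(1) + 4(12) = 53 — holds.
C5: a3 + a2 = 1 + 3 = 4; 4 ≥ 3, bound 3 not met — fails.
C6: a5 * a1 = 12 * 15 = 180 — holds.
C7: abs(1 - 15) = 14; 14 > 12, exceeds bound 12 — fails.
C8: a5 = 12 ≠ 14 and a3 = 1 ≠ -2; both disjuncts false — fails.
C9: a2 + a3 = 4; 4 mod 5 = 4 — holds.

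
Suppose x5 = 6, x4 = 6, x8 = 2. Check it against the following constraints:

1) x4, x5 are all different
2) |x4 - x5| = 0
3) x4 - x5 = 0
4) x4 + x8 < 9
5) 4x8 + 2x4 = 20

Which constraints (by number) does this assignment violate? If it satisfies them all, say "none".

1) x4 = x5 = 6, not all different — violated.
2) |6 - 6| = 0 — OK.
3) x4 - x5 = 6 - 6 = 0 — OK.
4) x4 + x8 = 6 + 2 = 8; 8 < 9 — OK.
5) 4x8 + 2x4 = 4(2) + 2(6) = 20 — OK.

Violated: 1.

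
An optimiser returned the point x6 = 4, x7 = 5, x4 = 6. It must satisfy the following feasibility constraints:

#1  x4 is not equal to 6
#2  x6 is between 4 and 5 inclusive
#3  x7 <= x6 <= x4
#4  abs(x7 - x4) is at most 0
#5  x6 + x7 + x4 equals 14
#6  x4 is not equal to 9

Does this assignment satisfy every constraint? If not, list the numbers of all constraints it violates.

Violated: 1, 3, 4, 5.

#1 x4 = 6, but 6 is required to differ  no
#2 x6 = 4 lies in [4, 5]  yes
#3 values 5, 4, 6; x7 = 5 is not <= x6 = 4  no
#4 abs(5 - 6) = 1; 1 > 0, exceeds bound 0  no
#5 x6 + x7 + x4 = 4 + 5 + 6 = 15, not 14  no
#6 x4 = 6, and 6 ≠ 9  yes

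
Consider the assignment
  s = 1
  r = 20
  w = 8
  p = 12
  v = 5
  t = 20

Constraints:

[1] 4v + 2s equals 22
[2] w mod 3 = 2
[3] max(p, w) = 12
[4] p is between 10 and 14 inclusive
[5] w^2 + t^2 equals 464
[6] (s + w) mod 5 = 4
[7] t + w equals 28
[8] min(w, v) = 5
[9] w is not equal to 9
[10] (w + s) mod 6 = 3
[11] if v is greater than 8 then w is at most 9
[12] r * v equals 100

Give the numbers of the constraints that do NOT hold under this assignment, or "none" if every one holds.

[1] 4v + 2s = 4(5) + 2(1) = 22  yes
[2] 8 mod 3 = 2  yes
[3] max(12, 8) = 12  yes
[4] p = 12 lies in [10, 14]  yes
[5] w^2 + t^2 = 8^2 + 20^2 = 64 + 400 = 464  yes
[6] s + w = 9; 9 mod 5 = 4  yes
[7] t + w = 20 + 8 = 28  yes
[8] min(8, 5) = 5  yes
[9] w = 8, and 8 ≠ 9  yes
[10] w + s = 9; 9 mod 6 = 3  yes
[11] v = 5, not > 8; antecedent false, conditional vacuously true  yes
[12] r * v = 20 * 5 = 100  yes

None — every constraint holds.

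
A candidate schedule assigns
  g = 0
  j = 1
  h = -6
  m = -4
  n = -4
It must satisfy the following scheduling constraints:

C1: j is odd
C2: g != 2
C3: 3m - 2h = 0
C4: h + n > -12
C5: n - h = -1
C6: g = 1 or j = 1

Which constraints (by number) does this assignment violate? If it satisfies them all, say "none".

C1: j = 1 is odd  ✔
C2: g = 0, and 0 ≠ 2  ✔
C3: 3m - 2h = 3(-4) - 2(-6) = 0  ✔
C4: h + n = -6 + (-4) = -10; -10 > -12  ✔
C5: n - h = -4 - (-6) = 2, not -1  ✘
C6: g = 0 ≠ 1, but j = 1 = 1 (second disjunct)  ✔

Constraint 5 does not hold.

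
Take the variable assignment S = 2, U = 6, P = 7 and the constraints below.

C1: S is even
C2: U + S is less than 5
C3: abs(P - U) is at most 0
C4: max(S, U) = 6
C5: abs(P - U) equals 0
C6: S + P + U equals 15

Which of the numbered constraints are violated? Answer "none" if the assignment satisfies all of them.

C1: S = 2 is even — holds.
C2: U + S = 6 + 2 = 8; 8 ≥ 5, bound 5 not met — does not hold.
C3: abs(7 - 6) = 1; 1 > 0, exceeds bound 0 — does not hold.
C4: max(2, 6) = 6 — holds.
C5: abs(7 - 6) = 1, not 0 — does not hold.
C6: S + P + U = 2 + 7 + 6 = 15 — holds.

Violated: 2, 3, 5.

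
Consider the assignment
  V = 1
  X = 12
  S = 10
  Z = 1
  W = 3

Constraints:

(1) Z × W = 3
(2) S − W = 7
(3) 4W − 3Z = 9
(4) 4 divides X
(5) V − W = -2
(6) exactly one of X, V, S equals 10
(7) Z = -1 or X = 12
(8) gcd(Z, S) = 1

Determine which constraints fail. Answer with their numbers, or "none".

(1) Z × W = 1 × 3 = 3 — holds.
(2) S − W = 10 − 3 = 7 — holds.
(3) 4W − 3Z = 4(3) − 3(1) = 9 — holds.
(4) 12 / 4 = 3, so 4 divides 12 — holds.
(5) V − W = 1 − 3 = -2 — holds.
(6) X=12, V=1, S=10; 1 of them equals 10 — holds.
(7) Z = 1 ≠ -1, but X = 12 = 12 (second disjunct) — holds.
(8) gcd(1, 10) = 1 — holds.

The assignment satisfies every constraint.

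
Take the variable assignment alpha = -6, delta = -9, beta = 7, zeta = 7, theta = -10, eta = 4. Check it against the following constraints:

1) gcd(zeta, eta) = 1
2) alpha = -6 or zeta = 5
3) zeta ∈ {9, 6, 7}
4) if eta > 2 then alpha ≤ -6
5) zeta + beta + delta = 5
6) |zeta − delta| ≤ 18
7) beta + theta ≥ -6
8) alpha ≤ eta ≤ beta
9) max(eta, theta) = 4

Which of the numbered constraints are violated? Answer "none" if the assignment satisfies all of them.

Yes — all constraints hold.

1) gcd(7, 4) = 1 — satisfied.
2) alpha = -6 = -6 (first disjunct) — satisfied.
3) zeta = 7 is in {9, 6, 7} — satisfied.
4) eta = 4 > 2, so we need alpha ≤ -6; alpha = -6 ≤ -6 — satisfied.
5) zeta + beta + delta = 7 + 7 + (-9) = 5 — satisfied.
6) |7 − (-9)| = 16; 16 ≤ 18 — satisfied.
7) beta + theta = 7 + (-10) = -3; -3 ≥ -6 — satisfied.
8) values -6 ≤ 4 ≤ 7 — satisfied.
9) max(4, -10) = 4 — satisfied.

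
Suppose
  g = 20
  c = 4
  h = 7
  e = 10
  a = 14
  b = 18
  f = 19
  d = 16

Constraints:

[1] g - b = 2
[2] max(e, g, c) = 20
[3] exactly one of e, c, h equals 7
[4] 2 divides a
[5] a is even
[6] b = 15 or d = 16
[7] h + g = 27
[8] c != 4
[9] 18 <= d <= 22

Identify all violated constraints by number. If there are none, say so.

No — constraints 8 and 9 are not satisfied.

[1] g - b = 20 - 18 = 2 — holds.
[2] max(10, 20, 4) = 20 — holds.
[3] e=10, c=4, h=7; 1 of them equals 7 — holds.
[4] 14 / 2 = 7, so 2 divides 14 — holds.
[5] a = 14 is even — holds.
[6] b = 18 ≠ 15, but d = 16 = 16 (second disjunct) — holds.
[7] h + g = 7 + 20 = 27 — holds.
[8] c = 4, but 4 is required to differ — fails.
[9] d = 16 is outside [18, 22] — fails.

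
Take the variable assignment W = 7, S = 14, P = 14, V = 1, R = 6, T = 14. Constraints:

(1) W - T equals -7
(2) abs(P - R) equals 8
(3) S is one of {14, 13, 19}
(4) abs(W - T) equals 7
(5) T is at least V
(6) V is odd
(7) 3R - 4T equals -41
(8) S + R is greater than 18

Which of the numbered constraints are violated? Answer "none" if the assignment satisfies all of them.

(1) W - T = 7 - 14 = -7 — satisfied.
(2) abs(14 - 6) = 8 — satisfied.
(3) S = 14 is in {14, 13, 19} — satisfied.
(4) abs(7 - 14) = 7 — satisfied.
(5) T = 14, V = 1; 14 ≥ 1 — satisfied.
(6) V = 1 is odd — satisfied.
(7) 3R - 4T = 3(6) - 4(14) = -38, not -41 — violated.
(8) S + R = 14 + 6 = 20; 20 > 18 — satisfied.

Constraint 7 is violated.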